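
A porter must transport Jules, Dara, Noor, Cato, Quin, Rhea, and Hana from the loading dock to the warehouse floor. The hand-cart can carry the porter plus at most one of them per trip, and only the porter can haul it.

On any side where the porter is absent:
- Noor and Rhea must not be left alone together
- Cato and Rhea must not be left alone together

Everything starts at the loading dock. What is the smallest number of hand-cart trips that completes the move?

15

Counting alone: the porter can take at most 1 across per trip to the warehouse floor, so moving all 7 needs at least 7 loaded trips out, with a return between consecutive ones — at least 13 crossings.
The safety rule pushes this higher. Following every safe sequence of crossings, the most of the 7 that can be at the warehouse floor as the hand-cart arrives there on crossing 13 is 6 — never all 7.
So no plan with fewer than 15 crossings exists, and this one achieves 15:
1. Porter goes to the warehouse floor with Rhea.
2. Porter goes back to the loading dock alone.
3. Porter goes to the warehouse floor with Jules.
4. Porter goes back to the loading dock alone.
5. Porter goes to the warehouse floor with Dara.
6. Porter goes back to the loading dock alone.
7. Porter goes to the warehouse floor with Noor.
8. Porter goes back to the loading dock with Rhea.
9. Porter goes to the warehouse floor with Cato.
10. Porter goes back to the loading dock alone.
11. Porter goes to the warehouse floor with Quin.
12. Porter goes back to the loading dock alone.
13. Porter goes to the warehouse floor with Hana.
14. Porter goes back to the loading dock alone.
15. Porter goes to the warehouse floor with Rhea.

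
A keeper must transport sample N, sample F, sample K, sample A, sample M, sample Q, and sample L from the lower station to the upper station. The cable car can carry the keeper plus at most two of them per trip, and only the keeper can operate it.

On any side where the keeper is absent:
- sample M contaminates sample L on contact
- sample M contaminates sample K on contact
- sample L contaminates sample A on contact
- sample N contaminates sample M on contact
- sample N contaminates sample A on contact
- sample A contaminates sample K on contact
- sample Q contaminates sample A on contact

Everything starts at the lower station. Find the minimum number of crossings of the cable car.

9

Counting alone: the keeper can take at most 2 across per trip to the upper station, so moving all 7 needs at least 4 loaded trips out, with a return between consecutive ones — at least 7 crossings.
The safety rule pushes this higher. Following every safe sequence of crossings, the most of the 7 that can be at the upper station as the cable car arrives there on crossing 7 is 6 — never all 7.
So no plan with fewer than 9 crossings exists, and this one achieves 9:
1. Keeper goes to the upper station with sample A and sample M.  [the lower station: sample F, sample K, sample L, sample N, sample Q | the upper station: sample A, sample M]
2. Keeper goes back to the lower station alone.  [the lower station: sample F, sample K, sample L, sample N, sample Q | the upper station: sample A, sample M]
3. Keeper goes to the upper station with sample F.  [the lower station: sample K, sample L, sample N, sample Q | the upper station: sample A, sample F, sample M]
4. Keeper goes back to the lower station alone.  [the lower station: sample K, sample L, sample N, sample Q | the upper station: sample A, sample F, sample M]
5. Keeper goes to the upper station with sample K and sample N.  [the lower station: sample L, sample Q | the upper station: sample A, sample F, sample K, sample M, sample N]
6. Keeper goes back to the lower station with sample A and sample M.  [the lower station: sample A, sample L, sample M, sample Q | the upper station: sample F, sample K, sample N]
7. Keeper goes to the upper station with sample L and sample Q.  [the lower station: sample A, sample M | the upper station: sample F, sample K, sample L, sample N, sample Q]
8. Keeper goes back to the lower station alone.  [the lower station: sample A, sample M | the upper station: sample F, sample K, sample L, sample N, sample Q]
9. Keeper goes to the upper station with sample A and sample M.  [the lower station: — | the upper station: sample A, sample F, sample K, sample L, sample M, sample N, sample Q]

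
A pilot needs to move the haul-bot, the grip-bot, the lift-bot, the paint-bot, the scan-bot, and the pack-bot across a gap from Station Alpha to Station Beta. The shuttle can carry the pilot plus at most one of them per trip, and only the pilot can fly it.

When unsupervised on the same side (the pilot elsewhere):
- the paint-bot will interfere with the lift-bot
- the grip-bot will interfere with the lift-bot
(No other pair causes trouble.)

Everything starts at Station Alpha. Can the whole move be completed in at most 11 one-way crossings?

Counting alone: the pilot can take at most 1 across per trip to Station Beta, so moving all 6 needs at least 6 loaded trips out, with a return between consecutive ones — at least 11 crossings.
The safety rule pushes this higher. Following every safe sequence of crossings, the most of the 6 that can be at Station Beta as the shuttle arrives there on crossing 11 is 5 — never all 6.
So the move cannot be finished within 11 crossings. (The shortest complete plan takes 13:)
1. Pilot goes to Station Beta with the lift-bot.
2. Pilot goes back to Station Alpha alone.
3. Pilot goes to Station Beta with the haul-bot.
4. Pilot goes back to Station Alpha alone.
5. Pilot goes to Station Beta with the grip-bot.
6. Pilot goes back to Station Alpha with the lift-bot.
7. Pilot goes to Station Beta with the paint-bot.
8. Pilot goes back to Station Alpha alone.
9. Pilot goes to Station Beta with the scan-bot.
10. Pilot goes back to Station Alpha alone.
11. Pilot goes to Station Beta with the pack-bot.
12. Pilot goes back to Station Alpha alone.
13. Pilot goes to Station Beta with the lift-bot.

No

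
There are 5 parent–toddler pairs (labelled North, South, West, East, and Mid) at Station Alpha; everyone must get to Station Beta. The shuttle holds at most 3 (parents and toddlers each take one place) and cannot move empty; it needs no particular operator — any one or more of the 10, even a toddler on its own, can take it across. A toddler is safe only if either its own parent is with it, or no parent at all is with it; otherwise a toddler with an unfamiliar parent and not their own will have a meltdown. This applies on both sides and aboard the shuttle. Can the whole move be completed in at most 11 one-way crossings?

Yes — this plan uses 11 crossings (≤ 11):
1. parent North and toddler North cross → Station Beta.
2. parent North crosses ← Station Alpha.
3. toddler East, toddler South, and toddler West cross → Station Beta.
4. toddler North crosses ← Station Alpha.
5. parent East, parent South, and parent West cross → Station Beta.
6. parent South and toddler South cross ← Station Alpha.
7. parent Mid, parent North, and parent South cross → Station Beta.
8. toddler West crosses ← Station Alpha.
9. toddler North and toddler South cross → Station Beta.
10. toddler North crosses ← Station Alpha.
11. toddler Mid, toddler North, and toddler West cross → Station Beta.

Yes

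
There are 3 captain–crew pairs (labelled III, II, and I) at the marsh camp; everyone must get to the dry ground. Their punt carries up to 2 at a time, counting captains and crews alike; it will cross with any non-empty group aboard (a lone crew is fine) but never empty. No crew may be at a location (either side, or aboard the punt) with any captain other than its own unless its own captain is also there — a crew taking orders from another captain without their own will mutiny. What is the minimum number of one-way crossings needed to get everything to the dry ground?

11

Counting alone: each trip to the dry ground takes at most 2 across and each return brings at least 1 back, so after t trips out (and t−1 returns) at most 2t − (t−1) of the 6 are across; that first reaches 6 at t = 5, so at least 9 crossings are needed.
The safety rule pushes this higher. Following every safe sequence of crossings, the most of the 6 that can be at the dry ground as the punt arrives there on crossing 9 is 5 — never all 6.
So no plan with fewer than 11 crossings exists, and this one achieves 11:
1. captain III and crew III cross → the dry ground.
2. captain III crosses ← the marsh camp.
3. crew I and crew II cross → the dry ground.
4. crew III crosses ← the marsh camp.
5. captain I and captain II cross → the dry ground.
6. captain II and crew II cross ← the marsh camp.
7. captain II and captain III cross → the dry ground.
8. crew I crosses ← the marsh camp.
9. crew II and crew III cross → the dry ground.
10. captain I crosses ← the marsh camp.
11. captain I and crew I cross → the dry ground.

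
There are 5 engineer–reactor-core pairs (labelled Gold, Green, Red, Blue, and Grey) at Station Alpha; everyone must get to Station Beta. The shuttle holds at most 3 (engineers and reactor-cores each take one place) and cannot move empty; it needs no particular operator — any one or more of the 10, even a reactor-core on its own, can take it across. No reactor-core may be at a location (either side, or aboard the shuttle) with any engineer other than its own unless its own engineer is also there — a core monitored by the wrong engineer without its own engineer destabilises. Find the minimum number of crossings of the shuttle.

Counting alone: each trip to Station Beta takes at most 3 across and each return brings at least 1 back, so after t trips out (and t−1 returns) at most 3t − (t−1) of the 10 are across; that first reaches 10 at t = 5, so at least 9 crossings are needed.
The safety rule pushes this higher. Following every safe sequence of crossings, the most of the 10 that can be at Station Beta as the shuttle arrives there on crossing 9 is 9 — never all 10.
So no plan with fewer than 11 crossings exists, and this one achieves 11:
1. engineer Gold and reactor-core Gold cross → Station Beta.
2. engineer Gold crosses ← Station Alpha.
3. reactor-core Blue, reactor-core Green, and reactor-core Red cross → Station Beta.
4. reactor-core Gold crosses ← Station Alpha.
5. engineer Blue, engineer Green, and engineer Red cross → Station Beta.
6. engineer Green and reactor-core Green cross ← Station Alpha.
7. engineer Gold, engineer Green, and engineer Grey cross → Station Beta.
8. reactor-core Red crosses ← Station Alpha.
9. reactor-core Gold and reactor-core Green cross → Station Beta.
10. reactor-core Gold crosses ← Station Alpha.
11. reactor-core Gold, reactor-core Grey, and reactor-core Red cross → Station Beta.

11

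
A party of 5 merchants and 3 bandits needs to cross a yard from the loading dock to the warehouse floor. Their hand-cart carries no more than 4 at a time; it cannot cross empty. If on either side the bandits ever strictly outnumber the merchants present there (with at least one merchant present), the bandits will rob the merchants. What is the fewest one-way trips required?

Counting alone: each trip to the warehouse floor takes at most 4 across and each return brings at least 1 back, so after t trips out (and t−1 returns) at most 4t − (t−1) of the 8 are across; that first reaches 8 at t = 3, so at least 5 crossings are needed.
The plan below uses exactly 5 crossings, so it is optimal:
1. 2 bandits → the warehouse floor.  (the loading dock: 5M 1B; the warehouse floor: 0M 2B)
2. 1 bandit ← the loading dock.  (the loading dock: 5M 2B; the warehouse floor: 0M 1B)
3. 3 merchants and 1 bandit → the warehouse floor.  (the loading dock: 2M 1B; the warehouse floor: 3M 2B)
4. 1 bandit ← the loading dock.  (the loading dock: 2M 2B; the warehouse floor: 3M 1B)
5. 2 merchants and 2 bandits → the warehouse floor.  (the loading dock: 0M 0B; the warehouse floor: 5M 3B)

5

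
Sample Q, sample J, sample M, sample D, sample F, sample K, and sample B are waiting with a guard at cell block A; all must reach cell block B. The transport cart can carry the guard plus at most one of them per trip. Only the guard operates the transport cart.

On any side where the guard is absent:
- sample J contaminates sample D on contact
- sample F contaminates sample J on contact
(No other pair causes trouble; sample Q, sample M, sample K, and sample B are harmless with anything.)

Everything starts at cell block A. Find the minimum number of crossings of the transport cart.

Counting alone: the guard can take at most 1 across per trip to cell block B, so moving all 7 needs at least 7 loaded trips out, with a return between consecutive ones — at least 13 crossings.
The safety rule pushes this higher. Following every safe sequence of crossings, the most of the 7 that can be at cell block B as the transport cart arrives there on crossing 13 is 6 — never all 7.
So no plan with fewer than 15 crossings exists, and this one achieves 15:
1. Guard goes to cell block B with sample J.
2. Guard goes back to cell block A alone.
3. Guard goes to cell block B with sample Q.
4. Guard goes back to cell block A alone.
5. Guard goes to cell block B with sample M.
6. Guard goes back to cell block A alone.
7. Guard goes to cell block B with sample D.
8. Guard goes back to cell block A with sample J.
9. Guard goes to cell block B with sample F.
10. Guard goes back to cell block A alone.
11. Guard goes to cell block B with sample K.
12. Guard goes back to cell block A alone.
13. Guard goes to cell block B with sample B.
14. Guard goes back to cell block A alone.
15. Guard goes to cell block B with sample J.

15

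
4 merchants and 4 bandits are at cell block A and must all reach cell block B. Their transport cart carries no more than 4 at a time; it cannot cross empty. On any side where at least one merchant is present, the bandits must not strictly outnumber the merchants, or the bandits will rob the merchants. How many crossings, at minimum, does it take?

Counting alone: each trip to cell block B takes at most 4 across and each return brings at least 1 back, so after t trips out (and t−1 returns) at most 4t − (t−1) of the 8 are across; that first reaches 8 at t = 3, so at least 5 crossings are needed.
The plan below uses exactly 5 crossings, so it is optimal:
1. 2 bandits → cell block B.  (cell block A: 4M 2B; cell block B: 0M 2B)
2. 1 bandit ← cell block A.  (cell block A: 4M 3B; cell block B: 0M 1B)
3. 4 merchants → cell block B.  (cell block A: 0M 3B; cell block B: 4M 1B)
4. 1 bandit ← cell block A.  (cell block A: 0M 4B; cell block B: 4M 0B)
5. 4 bandits → cell block B.  (cell block A: 0M 0B; cell block B: 4M 4B)

5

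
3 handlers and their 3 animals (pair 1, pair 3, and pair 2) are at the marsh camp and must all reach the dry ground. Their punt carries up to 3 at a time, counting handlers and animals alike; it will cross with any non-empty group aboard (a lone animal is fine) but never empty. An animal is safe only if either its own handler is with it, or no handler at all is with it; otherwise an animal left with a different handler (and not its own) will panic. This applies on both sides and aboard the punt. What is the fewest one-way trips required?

5

Counting alone: each trip to the dry ground takes at most 3 across and each return brings at least 1 back, so after t trips out (and t−1 returns) at most 3t − (t−1) of the 6 are across; that first reaches 6 at t = 3, so at least 5 crossings are needed.
The plan below uses exactly 5 crossings, so it is optimal:
1. animal 1 and handler 1 cross → the dry ground.
2. handler 1 crosses ← the marsh camp.
3. handler 1, handler 2, and handler 3 cross → the dry ground.
4. animal 1 crosses ← the marsh camp.
5. animal 1, animal 2, and animal 3 cross → the dry ground.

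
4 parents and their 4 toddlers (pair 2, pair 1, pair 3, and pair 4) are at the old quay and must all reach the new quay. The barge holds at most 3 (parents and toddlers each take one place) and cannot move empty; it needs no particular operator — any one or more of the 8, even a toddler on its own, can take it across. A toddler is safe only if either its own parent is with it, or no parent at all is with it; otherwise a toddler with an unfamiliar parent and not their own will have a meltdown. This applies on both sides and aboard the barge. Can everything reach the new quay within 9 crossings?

Yes — this plan uses 9 crossings (≤ 9):
1. parent 2 and toddler 2 cross → the new quay.
2. parent 2 crosses ← the old quay.
3. parent 1, parent 2, and toddler 1 cross → the new quay.
4. parent 2 and toddler 2 cross ← the old quay.
5. parent 2, parent 3, and parent 4 cross → the new quay.
6. toddler 1 crosses ← the old quay.
7. toddler 1 and toddler 2 cross → the new quay.
8. toddler 2 crosses ← the old quay.
9. toddler 2, toddler 3, and toddler 4 cross → the new quay.

Yes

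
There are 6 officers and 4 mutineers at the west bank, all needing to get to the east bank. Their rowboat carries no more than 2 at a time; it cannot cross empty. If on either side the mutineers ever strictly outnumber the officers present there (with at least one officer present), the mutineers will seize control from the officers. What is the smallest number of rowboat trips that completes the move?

17

Counting alone: each trip to the east bank takes at most 2 across and each return brings at least 1 back, so after t trips out (and t−1 returns) at most 2t − (t−1) of the 10 are across; that first reaches 10 at t = 9, so at least 17 crossings are needed.
The plan below uses exactly 17 crossings, so it is optimal:
1. 2 mutineers → the east bank.  (the west bank: 6O 2M; the east bank: 0O 2M)
2. 1 mutineer ← the west bank.  (the west bank: 6O 3M; the east bank: 0O 1M)
3. 2 mutineers → the east bank.  (the west bank: 6O 1M; the east bank: 0O 3M)
4. 1 mutineer ← the west bank.  (the west bank: 6O 2M; the east bank: 0O 2M)
5. 2 officers → the east bank.  (the west bank: 4O 2M; the east bank: 2O 2M)
6. 1 mutineer ← the west bank.  (the west bank: 4O 3M; the east bank: 2O 1M)
7. 1 officer and 1 mutineer → the east bank.  (the west bank: 3O 2M; the east bank: 3O 2M)
8. 1 mutineer ← the west bank.  (the west bank: 3O 3M; the east bank: 3O 1M)
9. 2 mutineers → the east bank.  (the west bank: 3O 1M; the east bank: 3O 3M)
10. 1 mutineer ← the west bank.  (the west bank: 3O 2M; the east bank: 3O 2M)
11. 1 officer and 1 mutineer → the east bank.  (the west bank: 2O 1M; the east bank: 4O 3M)
12. 1 mutineer ← the west bank.  (the west bank: 2O 2M; the east bank: 4O 2M)
13. 2 mutineers → the east bank.  (the west bank: 2O 0M; the east bank: 4O 4M)
14. 1 mutineer ← the west bank.  (the west bank: 2O 1M; the east bank: 4O 3M)
15. 1 officer and 1 mutineer → the east bank.  (the west bank: 1O 0M; the east bank: 5O 4M)
16. 1 mutineer ← the west bank.  (the west bank: 1O 1M; the east bank: 5O 3M)
17. 1 officer and 1 mutineer → the east bank.  (the west bank: 0O 0M; the east bank: 6O 4M)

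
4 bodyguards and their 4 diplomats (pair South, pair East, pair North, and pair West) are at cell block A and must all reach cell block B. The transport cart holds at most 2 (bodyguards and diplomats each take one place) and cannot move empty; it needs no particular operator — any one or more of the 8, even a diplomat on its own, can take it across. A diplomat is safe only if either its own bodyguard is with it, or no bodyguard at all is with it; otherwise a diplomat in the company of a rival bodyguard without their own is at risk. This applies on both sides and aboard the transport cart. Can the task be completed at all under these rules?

Following every safe sequence of crossings from the start, the most of the 8 that can be at cell block B as the transport cart arrives there on crossings 1, 3, 5 is 2, 3, 4 respectively; the best ever achieved is 4 of 8.
From crossing 7 on, no configuration arises that was not already reachable earlier: only 44 distinct safe configurations (who is on which side, and where the transport cart is) can ever be reached, none of them has everyone across, and every continuation just revisits them. So no valid plan exists.

No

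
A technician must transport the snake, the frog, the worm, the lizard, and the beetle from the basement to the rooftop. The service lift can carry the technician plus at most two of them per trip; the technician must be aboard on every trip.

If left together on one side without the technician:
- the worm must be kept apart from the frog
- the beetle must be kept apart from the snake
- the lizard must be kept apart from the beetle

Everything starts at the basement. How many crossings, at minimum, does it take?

Counting alone: the technician can take at most 2 across per trip to the rooftop, so moving all 5 needs at least 3 loaded trips out, with a return between consecutive ones — at least 5 crossings.
The plan below uses exactly 5 crossings, so it is optimal:
1. Technician goes to the rooftop with the beetle and the frog.
2. Technician goes back to the basement alone.
3. Technician goes to the rooftop with the lizard and the snake.
4. Technician goes back to the basement with the beetle.
5. Technician goes to the rooftop with the beetle and the worm.

5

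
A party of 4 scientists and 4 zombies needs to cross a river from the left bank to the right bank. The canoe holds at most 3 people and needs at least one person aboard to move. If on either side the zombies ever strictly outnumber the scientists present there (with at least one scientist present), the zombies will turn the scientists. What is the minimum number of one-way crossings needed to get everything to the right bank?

Counting alone: each trip to the right bank takes at most 3 across and each return brings at least 1 back, so after t trips out (and t−1 returns) at most 3t − (t−1) of the 8 are across; that first reaches 8 at t = 4, so at least 7 crossings are needed.
The safety rule pushes this higher. Following every safe sequence of crossings, the most of the 8 that can be at the right bank as the canoe arrives there on crossing 7 is 7 — never all 8.
So no plan with fewer than 9 crossings exists, and this one achieves 9:
1. 2 zombies → the right bank.  (the left bank: 4S 2Z; the right bank: 0S 2Z)
2. 1 zombie ← the left bank.  (the left bank: 4S 3Z; the right bank: 0S 1Z)
3. 3 zombies → the right bank.  (the left bank: 4S 0Z; the right bank: 0S 4Z)
4. 1 zombie ← the left bank.  (the left bank: 4S 1Z; the right bank: 0S 3Z)
5. 3 scientists → the right bank.  (the left bank: 1S 1Z; the right bank: 3S 3Z)
6. 1 scientist and 1 zombie ← the left bank.  (the left bank: 2S 2Z; the right bank: 2S 2Z)
7. 2 scientists → the right bank.  (the left bank: 0S 2Z; the right bank: 4S 2Z)
8. 1 zombie ← the left bank.  (the left bank: 0S 3Z; the right bank: 4S 1Z)
9. 3 zombies → the right bank.  (the left bank: 0S 0Z; the right bank: 4S 4Z)

9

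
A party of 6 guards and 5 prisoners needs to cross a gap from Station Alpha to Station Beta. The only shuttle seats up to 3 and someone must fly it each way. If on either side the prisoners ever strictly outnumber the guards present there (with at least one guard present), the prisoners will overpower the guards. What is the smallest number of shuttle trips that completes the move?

9

Counting alone: each trip to Station Beta takes at most 3 across and each return brings at least 1 back, so after t trips out (and t−1 returns) at most 3t − (t−1) of the 11 are across; that first reaches 11 at t = 5, so at least 9 crossings are needed.
The plan below uses exactly 9 crossings, so it is optimal:
1. 3 prisoners → Station Beta.  (Station Alpha: 6G 2P; Station Beta: 0G 3P)
2. 1 prisoner ← Station Alpha.  (Station Alpha: 6G 3P; Station Beta: 0G 2P)
3. 3 guards → Station Beta.  (Station Alpha: 3G 3P; Station Beta: 3G 2P)
4. 1 guard ← Station Alpha.  (Station Alpha: 4G 3P; Station Beta: 2G 2P)
5. 2 guards and 1 prisoner → Station Beta.  (Station Alpha: 2G 2P; Station Beta: 4G 3P)
6. 1 guard ← Station Alpha.  (Station Alpha: 3G 2P; Station Beta: 3G 3P)
7. 2 guards and 1 prisoner → Station Beta.  (Station Alpha: 1G 1P; Station Beta: 5G 4P)
8. 1 guard ← Station Alpha.  (Station Alpha: 2G 1P; Station Beta: 4G 4P)
9. 2 guards and 1 prisoner → Station Beta.  (Station Alpha: 0G 0P; Station Beta: 6G 5P)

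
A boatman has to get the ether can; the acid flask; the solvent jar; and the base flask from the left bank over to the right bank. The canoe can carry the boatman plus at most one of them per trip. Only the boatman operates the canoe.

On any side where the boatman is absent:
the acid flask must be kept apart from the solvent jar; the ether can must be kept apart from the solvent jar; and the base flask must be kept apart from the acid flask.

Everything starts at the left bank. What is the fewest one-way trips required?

Whatever the first load, the items left behind include a forbidden pair without the boatman. No opening move is safe, so no plan exists.

impossible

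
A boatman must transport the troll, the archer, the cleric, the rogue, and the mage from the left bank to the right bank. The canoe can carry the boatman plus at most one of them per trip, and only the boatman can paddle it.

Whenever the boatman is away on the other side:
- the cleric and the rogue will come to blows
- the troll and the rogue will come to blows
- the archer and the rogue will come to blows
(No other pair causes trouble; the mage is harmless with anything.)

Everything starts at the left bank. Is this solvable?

Following every safe sequence of crossings from the start, the most of the 5 that can be at the right bank as the canoe arrives there on crossings 1, 3, 5 is 1, 2, 3 respectively; the best ever achieved is 3 of 5.
From crossing 7 on, no configuration arises that was not already reachable earlier: only 18 distinct safe configurations (who is on which side, and where the canoe is) can ever be reached, none of them has everyone across, and every continuation just revisits them. So no valid plan exists.

No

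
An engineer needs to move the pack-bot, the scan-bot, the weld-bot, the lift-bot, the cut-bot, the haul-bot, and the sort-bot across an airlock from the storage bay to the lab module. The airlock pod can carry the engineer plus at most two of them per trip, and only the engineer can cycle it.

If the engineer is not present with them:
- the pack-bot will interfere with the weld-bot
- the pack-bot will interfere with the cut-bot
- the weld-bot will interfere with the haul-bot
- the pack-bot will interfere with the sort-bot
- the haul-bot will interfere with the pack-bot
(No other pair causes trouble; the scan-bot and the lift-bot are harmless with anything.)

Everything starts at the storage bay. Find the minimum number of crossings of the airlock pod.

11

Counting alone: the engineer can take at most 2 across per trip to the lab module, so moving all 7 needs at least 4 loaded trips out, with a return between consecutive ones — at least 7 crossings.
The safety rule pushes this higher. Following every safe sequence of crossings, the most of the 7 that can be at the lab module as the airlock pod arrives there on crossings 7, 9 is 5, 6 respectively — never all 7.
So no plan with fewer than 11 crossings exists, and this one achieves 11:
1. Engineer goes to the lab module with the pack-bot and the weld-bot.  [the storage bay: the cut-bot, the haul-bot, the lift-bot, the scan-bot, the sort-bot | the lab module: the pack-bot, the weld-bot]
2. Engineer goes back to the storage bay with the pack-bot.  [the storage bay: the cut-bot, the haul-bot, the lift-bot, the pack-bot, the scan-bot, the sort-bot | the lab module: the weld-bot]
3. Engineer goes to the lab module with the pack-bot and the scan-bot.  [the storage bay: the cut-bot, the haul-bot, the lift-bot, the sort-bot | the lab module: the pack-bot, the scan-bot, the weld-bot]
4. Engineer goes back to the storage bay with the pack-bot.  [the storage bay: the cut-bot, the haul-bot, the lift-bot, the pack-bot, the sort-bot | the lab module: the scan-bot, the weld-bot]
5. Engineer goes to the lab module with the lift-bot and the pack-bot.  [the storage bay: the cut-bot, the haul-bot, the sort-bot | the lab module: the lift-bot, the pack-bot, the scan-bot, the weld-bot]
6. Engineer goes back to the storage bay with the pack-bot.  [the storage bay: the cut-bot, the haul-bot, the pack-bot, the sort-bot | the lab module: the lift-bot, the scan-bot, the weld-bot]
7. Engineer goes to the lab module with the cut-bot and the pack-bot.  [the storage bay: the haul-bot, the sort-bot | the lab module: the cut-bot, the lift-bot, the pack-bot, the scan-bot, the weld-bot]
8. Engineer goes back to the storage bay with the pack-bot.  [the storage bay: the haul-bot, the pack-bot, the sort-bot | the lab module: the cut-bot, the lift-bot, the scan-bot, the weld-bot]
9. Engineer goes to the lab module with the pack-bot and the sort-bot.  [the storage bay: the haul-bot | the lab module: the cut-bot, the lift-bot, the pack-bot, the scan-bot, the sort-bot, the weld-bot]
10. Engineer goes back to the storage bay with the pack-bot.  [the storage bay: the haul-bot, the pack-bot | the lab module: the cut-bot, the lift-bot, the scan-bot, the sort-bot, the weld-bot]
11. Engineer goes to the lab module with the haul-bot and the pack-bot.  [the storage bay: — | the lab module: the cut-bot, the haul-bot, the lift-bot, the pack-bot, the scan-bot, the sort-bot, the weld-bot]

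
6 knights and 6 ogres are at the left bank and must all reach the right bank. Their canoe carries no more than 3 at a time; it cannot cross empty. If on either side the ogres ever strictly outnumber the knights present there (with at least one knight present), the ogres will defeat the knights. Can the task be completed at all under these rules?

No

Following every safe sequence of crossings from the start, the most of the 12 that can be at the right bank as the canoe arrives there on crossings 1, 3, 5 is 3, 5, 6 respectively; the best ever achieved is 6 of 12.
From crossing 7 on, no configuration arises that was not already reachable earlier: only 17 distinct safe configurations (who is on which side, and where the canoe is) can ever be reached, none of them has everyone across, and every continuation just revisits them. They are: 0 knights + 0 ogres across (canoe back at the start); 0 knights + 1 ogre across (canoe there); 0 knights + 1 ogre across (canoe back at the start); 0 knights + 2 ogres across (canoe there); 0 knights + 2 ogres across (canoe back at the start); 0 knights + 3 ogres across (canoe there); 0 knights + 3 ogres across (canoe back at the start); 0 knights + 4 ogres across (canoe there); 0 knights + 4 ogres across (canoe back at the start); 0 knights + 5 ogres across (canoe there); 0 knights + 5 ogres across (canoe back at the start); 0 knights + 6 ogres across (canoe there); 1 knight + 1 ogre across (canoe there); 1 knight + 1 ogre across (canoe back at the start); 2 knights + 2 ogres across (canoe there); 2 knights + 2 ogres across (canoe back at the start); 3 knights + 3 ogres across (canoe there). So no valid plan exists.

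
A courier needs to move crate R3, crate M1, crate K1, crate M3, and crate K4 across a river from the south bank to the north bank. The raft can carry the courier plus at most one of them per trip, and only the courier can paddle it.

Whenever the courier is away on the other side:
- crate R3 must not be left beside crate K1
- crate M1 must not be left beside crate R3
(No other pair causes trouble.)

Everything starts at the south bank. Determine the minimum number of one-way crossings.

11

Counting alone: the courier can take at most 1 across per trip to the north bank, so moving all 5 needs at least 5 loaded trips out, with a return between consecutive ones — at least 9 crossings.
The safety rule pushes this higher. Following every safe sequence of crossings, the most of the 5 that can be at the north bank as the raft arrives there on crossing 9 is 4 — never all 5.
So no plan with fewer than 11 crossings exists, and this one achieves 11:
1. Courier goes to the north bank with crate R3.
2. Courier goes back to the south bank alone.
3. Courier goes to the north bank with crate M1.
4. Courier goes back to the south bank with crate R3.
5. Courier goes to the north bank with crate K1.
6. Courier goes back to the south bank alone.
7. Courier goes to the north bank with crate M3.
8. Courier goes back to the south bank alone.
9. Courier goes to the north bank with crate K4.
10. Courier goes back to the south bank alone.
11. Courier goes to the north bank with crate R3.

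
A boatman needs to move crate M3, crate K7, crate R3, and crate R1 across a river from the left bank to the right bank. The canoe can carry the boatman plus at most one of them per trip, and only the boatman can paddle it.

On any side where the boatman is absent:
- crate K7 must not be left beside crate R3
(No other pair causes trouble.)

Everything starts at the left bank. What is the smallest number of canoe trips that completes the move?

7

Counting alone: the boatman can take at most 1 across per trip to the right bank, so moving all 4 needs at least 4 loaded trips out, with a return between consecutive ones — at least 7 crossings.
The plan below uses exactly 7 crossings, so it is optimal:
1. Boatman goes to the right bank with crate K7.  [the left bank: crate M3, crate R1, crate R3 | the right bank: crate K7]
2. Boatman goes back to the left bank alone.  [the left bank: crate M3, crate R1, crate R3 | the right bank: crate K7]
3. Boatman goes to the right bank with crate M3.  [the left bank: crate R1, crate R3 | the right bank: crate K7, crate M3]
4. Boatman goes back to the left bank alone.  [the left bank: crate R1, crate R3 | the right bank: crate K7, crate M3]
5. Boatman goes to the right bank with crate R1.  [the left bank: crate R3 | the right bank: crate K7, crate M3, crate R1]
6. Boatman goes back to the left bank alone.  [the left bank: crate R3 | the right bank: crate K7, crate M3, crate R1]
7. Boatman goes to the right bank with crate R3.  [the left bank: — | the right bank: crate K7, crate M3, crate R1, crate R3]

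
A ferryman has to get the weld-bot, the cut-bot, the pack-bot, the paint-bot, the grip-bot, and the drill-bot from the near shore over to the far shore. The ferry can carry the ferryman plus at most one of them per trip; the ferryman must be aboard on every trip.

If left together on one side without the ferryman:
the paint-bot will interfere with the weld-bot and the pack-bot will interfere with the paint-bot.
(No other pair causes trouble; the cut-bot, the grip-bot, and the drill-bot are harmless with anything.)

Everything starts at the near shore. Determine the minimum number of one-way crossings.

Counting alone: the ferryman can take at most 1 across per trip to the far shore, so moving all 6 needs at least 6 loaded trips out, with a return between consecutive ones — at least 11 crossings.
The safety rule pushes this higher. Following every safe sequence of crossings, the most of the 6 that can be at the far shore as the ferry arrives there on crossing 11 is 5 — never all 6.
So no plan with fewer than 13 crossings exists, and this one achieves 13:
1. Ferryman goes to the far shore with the paint-bot.
2. Ferryman goes back to the near shore alone.
3. Ferryman goes to the far shore with the weld-bot.
4. Ferryman goes back to the near shore with the paint-bot.
5. Ferryman goes to the far shore with the pack-bot.
6. Ferryman goes back to the near shore alone.
7. Ferryman goes to the far shore with the cut-bot.
8. Ferryman goes back to the near shore alone.
9. Ferryman goes to the far shore with the grip-bot.
10. Ferryman goes back to the near shore alone.
11. Ferryman goes to the far shore with the drill-bot.
12. Ferryman goes back to the near shore alone.
13. Ferryman goes to the far shore with the paint-bot.

13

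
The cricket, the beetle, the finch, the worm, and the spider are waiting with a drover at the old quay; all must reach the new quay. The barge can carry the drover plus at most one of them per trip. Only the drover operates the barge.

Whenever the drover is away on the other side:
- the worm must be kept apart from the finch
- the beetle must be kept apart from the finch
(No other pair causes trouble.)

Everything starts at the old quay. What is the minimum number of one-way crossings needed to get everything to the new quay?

Counting alone: the drover can take at most 1 across per trip to the new quay, so moving all 5 needs at least 5 loaded trips out, with a return between consecutive ones — at least 9 crossings.
The safety rule pushes this higher. Following every safe sequence of crossings, the most of the 5 that can be at the new quay as the barge arrives there on crossing 9 is 4 — never all 5.
So no plan with fewer than 11 crossings exists, and this one achieves 11:
1. Drover goes to the new quay with the finch.  [the old quay: the beetle, the cricket, the spider, the worm | the new quay: the finch]
2. Drover goes back to the old quay alone.  [the old quay: the beetle, the cricket, the spider, the worm | the new quay: the finch]
3. Drover goes to the new quay with the cricket.  [the old quay: the beetle, the spider, the worm | the new quay: the cricket, the finch]
4. Drover goes back to the old quay alone.  [the old quay: the beetle, the spider, the worm | the new quay: the cricket, the finch]
5. Drover goes to the new quay with the beetle.  [the old quay: the spider, the worm | the new quay: the beetle, the cricket, the finch]
6. Drover goes back to the old quay with the finch.  [the old quay: the finch, the spider, the worm | the new quay: the beetle, the cricket]
7. Drover goes to the new quay with the worm.  [the old quay: the finch, the spider | the new quay: the beetle, the cricket, the worm]
8. Drover goes back to the old quay alone.  [the old quay: the finch, the spider | the new quay: the beetle, the cricket, the worm]
9. Drover goes to the new quay with the spider.  [the old quay: the finch | the new quay: the beetle, the cricket, the spider, the worm]
10. Drover goes back to the old quay alone.  [the old quay: the finch | the new quay: the beetle, the cricket, the spider, the worm]
11. Drover goes to the new quay with the finch.  [the old quay: — | the new quay: the beetle, the cricket, the finch, the spider, the worm]

11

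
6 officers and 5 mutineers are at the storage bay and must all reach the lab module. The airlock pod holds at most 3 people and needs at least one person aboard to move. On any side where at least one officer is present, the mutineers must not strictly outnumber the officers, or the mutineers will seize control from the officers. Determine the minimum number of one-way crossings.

Counting alone: each trip to the lab module takes at most 3 across and each return brings at least 1 back, so after t trips out (and t−1 returns) at most 3t − (t−1) of the 11 are across; that first reaches 11 at t = 5, so at least 9 crossings are needed.
The plan below uses exactly 9 crossings, so it is optimal:
1. 3 mutineers → the lab module.  (the storage bay: 6O 2M; the lab module: 0O 3M)
2. 1 mutineer ← the storage bay.  (the storage bay: 6O 3M; the lab module: 0O 2M)
3. 3 officers → the lab module.  (the storage bay: 3O 3M; the lab module: 3O 2M)
4. 1 officer ← the storage bay.  (the storage bay: 4O 3M; the lab module: 2O 2M)
5. 2 officers and 1 mutineer → the lab module.  (the storage bay: 2O 2M; the lab module: 4O 3M)
6. 1 officer ← the storage bay.  (the storage bay: 3O 2M; the lab module: 3O 3M)
7. 2 officers and 1 mutineer → the lab module.  (the storage bay: 1O 1M; the lab module: 5O 4M)
8. 1 officer ← the storage bay.  (the storage bay: 2O 1M; the lab module: 4O 4M)
9. 2 officers and 1 mutineer → the lab module.  (the storage bay: 0O 0M; the lab module: 6O 5M)

9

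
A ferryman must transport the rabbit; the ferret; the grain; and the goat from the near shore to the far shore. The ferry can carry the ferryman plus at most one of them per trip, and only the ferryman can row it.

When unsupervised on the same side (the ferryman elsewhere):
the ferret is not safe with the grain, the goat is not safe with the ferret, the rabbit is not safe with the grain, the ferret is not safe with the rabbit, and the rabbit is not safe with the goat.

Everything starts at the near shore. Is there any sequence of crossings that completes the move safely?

Whatever the first load, the items left behind include a forbidden pair without the ferryman. No opening move is safe, so no plan exists.

No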